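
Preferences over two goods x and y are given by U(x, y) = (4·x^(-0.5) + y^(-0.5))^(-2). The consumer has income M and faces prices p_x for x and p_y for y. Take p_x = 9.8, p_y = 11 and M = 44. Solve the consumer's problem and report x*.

With the ratio pinned down, the budget gives x* = M/(p_x + p_y·(y/x)) and y* = (y/x)·x*.
Numerically y/x = 0.367436, so x* = 44/(9.8 + 11·0.367436) = 3.1788.

x* = 3.1788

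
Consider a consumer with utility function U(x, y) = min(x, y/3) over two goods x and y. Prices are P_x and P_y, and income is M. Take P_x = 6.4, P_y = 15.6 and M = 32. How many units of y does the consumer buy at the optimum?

y* = 1.8045

With perfect complements, no substitution: consume in ratio x:y = 1:3.
Budget: P_x·x + P_y·3·x = M, so (P_x + 3·P_y)·x = M.
Demand: x*(P_x,P_y,M) = M/(P_x + 3·P_y), y* = 3·M/(P_x + 3·P_y).
Here 6.4 + 3·15.6 = 53.2, giving y* = 1.8045.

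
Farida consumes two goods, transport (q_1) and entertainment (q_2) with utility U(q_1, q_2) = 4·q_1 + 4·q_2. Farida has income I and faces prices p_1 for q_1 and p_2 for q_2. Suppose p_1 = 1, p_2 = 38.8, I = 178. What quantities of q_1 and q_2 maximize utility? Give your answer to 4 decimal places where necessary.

Perfect substitutes: compare marginal utility per dollar. 4/p_1 vs 4/p_2 → 4 vs 0.1031.
q_1 gives more utility per dollar, so spend all income on q_1: q_1* = I/p_1, q_2* = 0.
Numerically: q_1* = 178, q_2* = 0.

q_1* = 178, q_2* = 0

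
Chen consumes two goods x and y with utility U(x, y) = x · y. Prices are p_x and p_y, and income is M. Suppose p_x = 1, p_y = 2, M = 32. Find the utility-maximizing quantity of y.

y* = 8

Tangency: MRS = y/x = p_x/p_y.
So p_y·y = p_x·x; combined with the budget, a share 0.5 of income goes to x.
Demand: x*(p_x,p_y,M) = 0.5·M/p_x and y* = 0.5·M/p_y.
At p_x=1, p_y=2, M=32: y* = 0.5·32/2 = 8.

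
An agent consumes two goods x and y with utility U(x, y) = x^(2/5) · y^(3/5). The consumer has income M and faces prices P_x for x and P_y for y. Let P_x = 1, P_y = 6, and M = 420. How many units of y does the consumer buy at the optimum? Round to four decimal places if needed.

y* = 42

At P_x=1, P_y=6, M=420: y* = 0.6·420/6 = 42.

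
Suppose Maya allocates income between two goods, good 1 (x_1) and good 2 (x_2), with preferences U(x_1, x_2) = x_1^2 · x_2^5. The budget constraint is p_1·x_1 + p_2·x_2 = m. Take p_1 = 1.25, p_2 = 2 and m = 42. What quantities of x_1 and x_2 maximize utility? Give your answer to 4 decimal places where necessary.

x_1* = 9.6, x_2* = 15

MU_x_1/MU_x_2 = (2·x_2)/(5·x_1); tangency sets this equal to p_1/p_2.
So 2·p_2·x_2 = 5·p_1·x_1; combined with the budget, a share 2/7 of income goes to x_1.
Demand: x_1*(p_1,p_2,m) = 2/7·m/p_1 and x_2* = 5/7·m/p_2.
At p_1=1.25, p_2=2, m=42: x_1* = 2/7·42/1.25 = 9.6, x_2* = 15.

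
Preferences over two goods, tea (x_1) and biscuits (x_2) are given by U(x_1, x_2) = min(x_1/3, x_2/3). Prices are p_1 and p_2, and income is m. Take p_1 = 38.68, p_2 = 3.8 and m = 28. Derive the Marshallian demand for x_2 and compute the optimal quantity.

x_2* = 0.6591

Demand: x_1*(p_1,p_2,m) = 3·m/(3·p_1 + 3·p_2), x_2* = 3·m/(3·p_1 + 3·p_2).
Here 3·38.68 + 3·3.8 = 127.44, giving x_2* = 0.6591.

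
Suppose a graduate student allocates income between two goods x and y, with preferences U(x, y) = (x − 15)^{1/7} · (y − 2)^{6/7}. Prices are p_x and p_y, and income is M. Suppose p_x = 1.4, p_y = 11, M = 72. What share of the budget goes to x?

share on x = 0.3492

Substituting into the budget: x* = 15 + 1/7·(M − 15·p_x − 2·p_y)/p_x, and y* = 2 + 6/7·(…)/p_y.
Discretionary income = 72 − 15·1.4 − 2·11 = 29; x* = 15 + 1/7·29/1.4 = 17.9592; y* = 2 + 6/7·29/11 = 4.2597.
Expenditure on x: 1.4·17.9592 = 25.1429; share = 0.3492.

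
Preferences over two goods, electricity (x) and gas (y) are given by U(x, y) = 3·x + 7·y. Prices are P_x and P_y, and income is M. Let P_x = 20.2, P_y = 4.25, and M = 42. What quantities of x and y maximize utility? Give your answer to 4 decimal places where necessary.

Perfect substitutes: compare marginal utility per dollar. 3/P_x vs 7/P_y → 0.1485 vs 1.6471.
y gives more utility per dollar, so spend all income on y: y* = M/P_y, x* = 0.
Numerically: x* = 0, y* = 9.8824.

x* = 0, y* = 9.8824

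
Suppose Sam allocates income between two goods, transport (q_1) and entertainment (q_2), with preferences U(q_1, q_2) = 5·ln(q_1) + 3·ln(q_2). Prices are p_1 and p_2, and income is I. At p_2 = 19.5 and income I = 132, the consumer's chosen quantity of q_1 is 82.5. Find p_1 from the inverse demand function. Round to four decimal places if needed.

p_1 = 1

MU_q_1/MU_q_2 = (5·q_2)/(3·q_1); tangency sets this equal to p_1/p_2.
So 5·p_2·q_2 = 3·p_1·q_1; combined with the budget, a share 0.625 of income goes to q_1.
Demand: q_1*(p_1,p_2,I) = 0.625·I/p_1 and q_2* = 0.375·I/p_2.
Set q_1* = 82.5 in the demand function and solve for p_1: p_1 = 1.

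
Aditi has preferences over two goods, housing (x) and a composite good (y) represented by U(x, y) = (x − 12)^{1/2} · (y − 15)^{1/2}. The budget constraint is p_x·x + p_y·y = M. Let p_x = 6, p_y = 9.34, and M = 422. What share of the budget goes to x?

MRS = (y−15)/(x−12). Tangency with p_x/p_y gives y−15 = (p_x/p_y)·(x−12).
After buying the subsistence bundle (12, 15), a share 0.5 of the remaining income goes to x: x* = 12 + 0.5·(M − 12p_x − 15p_y)/p_x.
Discretionary income = 422 − 12·6 − 15·9.34 = 209.9; x* = 12 + 0.5·209.9/6 = 29.4917; y* = 15 + 0.5·209.9/9.34 = 26.2366.
Expenditure on x: 6·29.4917 = 176.95; share = 0.4193.

share on x = 0.4193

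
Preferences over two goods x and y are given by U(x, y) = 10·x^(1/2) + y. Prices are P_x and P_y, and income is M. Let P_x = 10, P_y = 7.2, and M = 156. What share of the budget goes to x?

Set MRS = P_x/P_y: 5·x^(−1/2) = P_x/P_y.
Solve: √x = 5·P_y/P_x, so x*(P_x,P_y) = (5·P_y/P_x)², and y* = (M − P_x·x*)/P_y.
Plugging in: x* = (5·7.2/10)² = 12.96, y* = 3.6667.
Expenditure on x: 10·12.96 = 129.6; share = 0.8308.

share on x = 0.8308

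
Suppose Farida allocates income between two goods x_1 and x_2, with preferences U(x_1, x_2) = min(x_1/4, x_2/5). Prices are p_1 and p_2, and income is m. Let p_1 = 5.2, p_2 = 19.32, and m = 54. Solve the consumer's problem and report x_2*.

x_2* = 2.2998

Leontief preferences: the optimum is at the kink where x_1/4 = x_2/5, i.e. x_2 = (5/4)·x_1.
Budget: p_1·x_1 + p_2·(5/4)·x_1 = m, so (4·p_1 + 5·p_2)·x_1 = 4·m.
Demand: x_1*(p_1,p_2,m) = 4·m/(4·p_1 + 5·p_2), x_2* = 5·m/(4·p_1 + 5·p_2).
Here 4·5.2 + 5·19.32 = 117.4, giving x_2* = 2.2998.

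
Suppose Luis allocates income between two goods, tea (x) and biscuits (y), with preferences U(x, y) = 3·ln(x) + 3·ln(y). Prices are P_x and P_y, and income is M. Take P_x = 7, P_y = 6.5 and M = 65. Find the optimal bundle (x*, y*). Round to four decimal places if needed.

x* = 4.6429, y* = 5

MU_x/MU_y = (3·y)/(3·x); tangency sets this equal to P_x/P_y.
So 3·P_y·y = 3·P_x·x; combined with the budget, a share 0.5 of income goes to x.
Demand: x*(P_x,P_y,M) = 0.5·M/P_x and y* = 0.5·M/P_y.
At P_x=7, P_y=6.5, M=65: x* = 0.5·65/7 = 4.6429, y* = 5.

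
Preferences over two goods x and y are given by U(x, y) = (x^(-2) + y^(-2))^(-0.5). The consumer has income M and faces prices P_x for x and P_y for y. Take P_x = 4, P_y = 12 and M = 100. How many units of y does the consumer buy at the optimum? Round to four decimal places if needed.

MRS = MU_x/MU_y = (y/x)^(3). Set equal to P_x/P_y.
Hence y/x = (P_x/P_y)^(1/(3)), i.e. raised to the 1/3 power.
Substitute y = (y/x)·x into the budget: x* = M/(P_x + P_y·(y/x)).
Numerically y/x = 0.693361, so x* = 100/(4 + 12·0.693361) = 8.1167 and y* = 0.693361·8.1167 = 5.6278.

y* = 5.6278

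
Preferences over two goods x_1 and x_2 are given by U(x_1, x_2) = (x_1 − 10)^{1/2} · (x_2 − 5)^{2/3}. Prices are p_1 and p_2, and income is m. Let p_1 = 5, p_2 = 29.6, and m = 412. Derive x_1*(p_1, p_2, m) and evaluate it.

This is Cobb-Douglas in (x_1−10, x_2−5): tangency gives 0.5·p_2·(x_2−5) = 2/3·p_1·(x_1−10).
Substituting into the budget: x_1* = 10 + 3/7·(m − 10·p_1 − 5·p_2)/p_1, and x_2* = 5 + 4/7·(…)/p_2.
Discretionary income = 412 − 10·5 − 5·29.6 = 214; x_1* = 10 + 3/7·214/5 = 28.3429.

x_1* = 28.3429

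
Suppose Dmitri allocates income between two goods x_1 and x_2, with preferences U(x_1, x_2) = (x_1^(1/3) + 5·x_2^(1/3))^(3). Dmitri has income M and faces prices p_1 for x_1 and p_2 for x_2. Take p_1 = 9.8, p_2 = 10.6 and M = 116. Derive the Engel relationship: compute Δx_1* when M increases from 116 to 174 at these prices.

Δx_1* = 0.5037

MRS = MU_x_1/MU_x_2 = (1/5)·(x_2/x_1)^(2/3). Set equal to p_1/p_2.
Hence x_2/x_1 = (5·p_1/p_2)^(1/(2/3)), i.e. raised to the 1.5 power.
With the ratio pinned down, the budget gives x_1* = M/(p_1 + p_2·(x_2/x_1)) and x_2* = (x_2/x_1)·x_1*.
Numerically x_2/x_1 = 9.938831, so x_1* = 116/(9.8 + 10.6·9.938831) = 1.0074.
At M' = 174: x_1* = 1.5111. Change: 1.5111 − 1.0074 = 0.5037.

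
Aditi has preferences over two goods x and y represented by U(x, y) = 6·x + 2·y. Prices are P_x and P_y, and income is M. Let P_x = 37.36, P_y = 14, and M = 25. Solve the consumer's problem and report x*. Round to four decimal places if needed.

Perfect substitutes: compare marginal utility per dollar. 6/P_x vs 2/P_y → 0.1606 vs 0.1429.
x gives more utility per dollar, so spend all income on x: x* = M/P_x, y* = 0.
Numerically: x* = 0.6692, y* = 0.

x* = 0.6692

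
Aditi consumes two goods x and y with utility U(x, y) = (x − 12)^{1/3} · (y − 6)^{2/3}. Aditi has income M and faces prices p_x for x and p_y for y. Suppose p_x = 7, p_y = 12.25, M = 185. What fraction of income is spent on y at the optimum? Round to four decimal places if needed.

share on y = 0.4964

MRS = (1/2)·(y−6)/(x−12). Tangency with p_x/p_y gives y−6 = 2·(p_x/p_y)·(x−12).
After buying the subsistence bundle (12, 6), a share 1/3 of the remaining income goes to x: x* = 12 + 1/3·(M − 12p_x − 6p_y)/p_x.
Discretionary income = 185 − 12·7 − 6·12.25 = 27.5; x* = 12 + 1/3·27.5/7 = 13.3095; y* = 6 + 2/3·27.5/12.25 = 7.4966.
Expenditure on y: 12.25·7.4966 = 91.8333; share = 0.4964.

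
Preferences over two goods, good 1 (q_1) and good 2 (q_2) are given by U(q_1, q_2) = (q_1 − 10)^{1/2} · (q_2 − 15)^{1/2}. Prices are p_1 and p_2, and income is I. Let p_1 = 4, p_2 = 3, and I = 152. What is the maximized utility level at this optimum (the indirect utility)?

V = 9.6706

Let q_1' = q_1−10, q_2' = q_2−15. MRS = q_2'/q_1' = p_1/p_2.
Substituting into the budget: q_1* = 10 + 0.5·(I − 10·p_1 − 15·p_2)/p_1, and q_2* = 15 + 0.5·(…)/p_2.
Discretionary income = 152 − 10·4 − 15·3 = 67; q_1* = 10 + 0.5·67/4 = 18.375; q_2* = 15 + 0.5·67/3 = 26.1667.
Utility at the optimum: U(18.375, 26.1667) = 9.6706.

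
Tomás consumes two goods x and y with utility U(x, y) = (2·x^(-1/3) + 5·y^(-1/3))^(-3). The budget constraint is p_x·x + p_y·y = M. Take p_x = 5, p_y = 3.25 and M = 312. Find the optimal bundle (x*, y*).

x* = 22.4043, y* = 61.5319

MRS = MU_x/MU_y = (2/5)·(y/x)^(4/3). Set equal to p_x/p_y.
Solve for the ratio: y/x = [(5/2)·p_x/p_y]^(0.75).
With the ratio pinned down, the budget gives x* = M/(p_x + p_y·(y/x)) and y* = (y/x)·x*.
Numerically y/x = 2.746439, so x* = 312/(5 + 3.25·2.746439) = 22.4043 and y* = 2.746439·22.4043 = 61.5319.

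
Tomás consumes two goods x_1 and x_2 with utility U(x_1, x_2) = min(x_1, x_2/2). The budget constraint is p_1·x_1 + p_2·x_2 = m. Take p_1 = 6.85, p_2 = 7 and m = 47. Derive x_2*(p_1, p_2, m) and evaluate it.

x_2* = 4.5084

Demand: x_1*(p_1,p_2,m) = m/(p_1 + 2·p_2), x_2* = 2·m/(p_1 + 2·p_2).
Here 6.85 + 2·7 = 20.85, giving x_2* = 4.5084.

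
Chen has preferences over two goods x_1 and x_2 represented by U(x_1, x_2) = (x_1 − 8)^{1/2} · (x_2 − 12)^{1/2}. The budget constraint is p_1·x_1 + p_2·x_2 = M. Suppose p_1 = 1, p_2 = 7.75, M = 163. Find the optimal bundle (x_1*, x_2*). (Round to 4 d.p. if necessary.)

Let x_1' = x_1−8, x_2' = x_2−12. MRS = x_2'/x_1' = p_1/p_2.
After buying the subsistence bundle (8, 12), a share 0.5 of the remaining income goes to x_1: x_1* = 8 + 0.5·(M − 8p_1 − 12p_2)/p_1.
Discretionary income = 163 − 8·1 − 12·7.75 = 62; x_1* = 8 + 0.5·62/1 = 39; x_2* = 12 + 0.5·62/7.75 = 16.

x_1* = 39, x_2* = 16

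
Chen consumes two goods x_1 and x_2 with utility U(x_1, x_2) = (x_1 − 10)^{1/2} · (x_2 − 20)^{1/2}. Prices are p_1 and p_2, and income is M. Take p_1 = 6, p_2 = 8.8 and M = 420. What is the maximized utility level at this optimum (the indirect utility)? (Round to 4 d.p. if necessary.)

V = 12.6611

This is Cobb-Douglas in (x_1−10, x_2−20): tangency gives 0.5·p_2·(x_2−20) = 0.5·p_1·(x_1−10).
Substituting into the budget: x_1* = 10 + 0.5·(M − 10·p_1 − 20·p_2)/p_1, and x_2* = 20 + 0.5·(…)/p_2.
Discretionary income = 420 − 10·6 − 20·8.8 = 184; x_1* = 10 + 0.5·184/6 = 25.3333; x_2* = 20 + 0.5·184/8.8 = 30.4545.
Utility at the optimum: U(25.3333, 30.4545) = 12.6611.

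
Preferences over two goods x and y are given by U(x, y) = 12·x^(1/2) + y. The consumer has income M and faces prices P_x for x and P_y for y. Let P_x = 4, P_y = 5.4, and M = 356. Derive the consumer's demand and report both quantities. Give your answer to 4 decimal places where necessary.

x* = 65.61, y* = 17.3259

Utility is quasi-linear in y; the FOC for x is 6/√x = P_x/P_y.
Thus x* = (6·P_y/P_x)² — independent of M — with the rest of income spent on y.
Plugging in: x* = (6·5.4/4)² = 65.61, y* = 17.3259.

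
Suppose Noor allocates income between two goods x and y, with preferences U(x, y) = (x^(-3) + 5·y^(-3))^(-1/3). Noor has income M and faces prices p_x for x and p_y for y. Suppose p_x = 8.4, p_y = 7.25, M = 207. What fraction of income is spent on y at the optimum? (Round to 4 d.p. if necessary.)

Substitute y = (y/x)·x into the budget: x* = M/(p_x + p_y·(y/x)).
Numerically y/x = 1.551414, so x* = 207/(8.4 + 7.25·1.551414) = 10.5356 and y* = 1.551414·10.5356 = 16.345.
Expenditure on y: 7.25·16.345 = 118.5013; share = 0.5725.

share on y = 0.5725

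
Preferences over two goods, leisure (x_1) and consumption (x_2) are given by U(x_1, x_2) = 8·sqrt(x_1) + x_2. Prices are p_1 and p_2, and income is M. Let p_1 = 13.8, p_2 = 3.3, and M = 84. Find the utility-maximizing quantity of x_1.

x_1* = 0.9149

Set MRS = p_1/p_2: 4·x_1^(−1/2) = p_1/p_2.
Thus x_1* = (4·p_2/p_1)² — independent of M — with the rest of income spent on x_2.
Plugging in: x_1* = (4·3.3/13.8)² = 0.9149.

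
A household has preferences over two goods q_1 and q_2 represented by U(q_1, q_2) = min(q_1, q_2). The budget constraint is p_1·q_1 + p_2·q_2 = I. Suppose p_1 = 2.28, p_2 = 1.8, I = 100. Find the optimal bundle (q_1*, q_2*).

With perfect complements, no substitution: consume in ratio q_1:q_2 = 1:1.
Budget: p_1·q_1 + p_2·q_1 = I, so (p_1 + p_2)·q_1 = I.
Demand: q_1*(p_1,p_2,I) = I/(p_1 + p_2), q_2* = I/(p_1 + p_2).
Here 2.28 + 1.8 = 4.08, giving q_1* = 24.5098 and q_2* = 24.5098.

q_1* = 24.5098, q_2* = 24.5098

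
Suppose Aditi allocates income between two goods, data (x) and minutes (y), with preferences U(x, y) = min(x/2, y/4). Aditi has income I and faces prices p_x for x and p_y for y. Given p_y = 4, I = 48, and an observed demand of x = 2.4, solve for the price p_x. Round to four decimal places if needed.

Leontief preferences: the optimum is at the kink where x/2 = y/4, i.e. y = 2·x.
Budget: p_x·x + p_y·2·x = I, so (2·p_x + 4·p_y)·x = 2·I.
Demand: x*(p_x,p_y,I) = 2·I/(2·p_x + 4·p_y), y* = 4·I/(2·p_x + 4·p_y).
Set x* = 2.4 in the demand function and solve for p_x: p_x = 12.

p_x = 12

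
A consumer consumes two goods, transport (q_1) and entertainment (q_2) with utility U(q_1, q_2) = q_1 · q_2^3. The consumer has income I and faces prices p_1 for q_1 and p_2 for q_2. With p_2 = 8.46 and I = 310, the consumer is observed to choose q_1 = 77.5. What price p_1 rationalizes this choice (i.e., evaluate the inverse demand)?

p_1 = 1

The MRS is (1/3)·q_2/q_1. Set MRS = p_1/p_2.
Rearranging, p_2·q_2 = 3·p_1·q_1. Substituting into the budget gives p_1·q_1·(1 + 3) = I.
Demand: q_1*(p_1,p_2,I) = 0.25·I/p_1 and q_2* = 0.75·I/p_2.
Set q_1* = 77.5 in the demand function and solve for p_1: p_1 = 1.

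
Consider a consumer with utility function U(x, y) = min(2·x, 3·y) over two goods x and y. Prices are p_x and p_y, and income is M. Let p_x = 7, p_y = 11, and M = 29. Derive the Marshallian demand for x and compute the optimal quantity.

With perfect complements, no substitution: consume in ratio x:y = 3:2.
Budget: p_x·x + p_y·(2/3)·x = M, so (3·p_x + 2·p_y)·x = 3·M.
Demand: x*(p_x,p_y,M) = 3·M/(3·p_x + 2·p_y), y* = 2·M/(3·p_x + 2·p_y).
Here 3·7 + 2·11 = 43, giving x* = 2.0233.

x* = 2.0233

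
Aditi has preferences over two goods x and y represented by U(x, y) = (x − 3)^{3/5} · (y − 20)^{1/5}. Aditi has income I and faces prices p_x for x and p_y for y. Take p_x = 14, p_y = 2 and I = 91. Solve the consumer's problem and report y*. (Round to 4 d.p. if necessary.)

Let x' = x−3, y' = y−20. MRS = 3·y'/x' = p_x/p_y.
Substituting into the budget: x* = 3 + 0.75·(I − 3·p_x − 20·p_y)/p_x, and y* = 20 + 0.25·(…)/p_y.
Discretionary income = 91 − 3·14 − 20·2 = 9; y* = 20 + 0.25·9/2 = 21.125.

y* = 21.125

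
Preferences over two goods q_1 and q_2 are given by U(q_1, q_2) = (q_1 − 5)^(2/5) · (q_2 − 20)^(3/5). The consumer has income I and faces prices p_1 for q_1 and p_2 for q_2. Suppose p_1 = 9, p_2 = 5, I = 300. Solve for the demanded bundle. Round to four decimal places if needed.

This is Cobb-Douglas in (q_1−5, q_2−20): tangency gives 0.4·p_2·(q_2−20) = 0.6·p_1·(q_1−5).
After buying the subsistence bundle (5, 20), a share 0.4 of the remaining income goes to q_1: q_1* = 5 + 0.4·(I − 5p_1 − 20p_2)/p_1.
Discretionary income = 300 − 5·9 − 20·5 = 155; q_1* = 5 + 0.4·155/9 = 11.8889; q_2* = 20 + 0.6·155/5 = 38.6.

q_1* = 11.8889, q_2* = 38.6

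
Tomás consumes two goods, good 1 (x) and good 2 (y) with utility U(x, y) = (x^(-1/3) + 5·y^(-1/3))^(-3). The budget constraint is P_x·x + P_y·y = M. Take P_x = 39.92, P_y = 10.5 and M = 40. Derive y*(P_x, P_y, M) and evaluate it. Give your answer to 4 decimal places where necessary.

y* = 2.6873

MRS = MU_x/MU_y = (1/5)·(y/x)^(4/3). Set equal to P_x/P_y.
Hence y/x = (5·P_x/P_y)^(1/(4/3)), i.e. raised to the 0.75 power.
With the ratio pinned down, the budget gives x* = M/(P_x + P_y·(y/x)) and y* = (y/x)·x*.
Numerically y/x = 9.10392, so x* = 40/(39.92 + 10.5·9.10392) = 0.2952 and y* = 9.10392·0.2952 = 2.6873.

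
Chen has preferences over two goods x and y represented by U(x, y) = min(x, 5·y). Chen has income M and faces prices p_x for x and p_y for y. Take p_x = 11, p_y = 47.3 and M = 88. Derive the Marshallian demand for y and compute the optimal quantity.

y* = 0.8602

Leontief preferences: the optimum is at the kink where x/5 = y/1, i.e. y = (1/5)·x.
Budget: p_x·x + p_y·(1/5)·x = M, so (5·p_x + p_y)·x = 5·M.
Demand: x*(p_x,p_y,M) = 5·M/(5·p_x + p_y), y* = M/(5·p_x + p_y).
Here 5·11 + 47.3 = 102.3, giving y* = 0.8602.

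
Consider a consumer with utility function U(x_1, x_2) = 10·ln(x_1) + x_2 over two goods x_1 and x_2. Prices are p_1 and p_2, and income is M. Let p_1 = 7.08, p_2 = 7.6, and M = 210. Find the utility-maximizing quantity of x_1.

x_1* = 10.7345

At the given prices: x_1* = 10·7.6/7.08 = 10.7345.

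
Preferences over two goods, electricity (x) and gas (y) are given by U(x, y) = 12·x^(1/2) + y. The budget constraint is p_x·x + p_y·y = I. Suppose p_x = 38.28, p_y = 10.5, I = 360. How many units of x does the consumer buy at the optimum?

x* = 2.7086

Solve: √x = 6·p_y/p_x, so x*(p_x,p_y) = (6·p_y/p_x)², and y* = (I − p_x·x*)/p_y.
Plugging in: x* = (6·10.5/38.28)² = 2.7086.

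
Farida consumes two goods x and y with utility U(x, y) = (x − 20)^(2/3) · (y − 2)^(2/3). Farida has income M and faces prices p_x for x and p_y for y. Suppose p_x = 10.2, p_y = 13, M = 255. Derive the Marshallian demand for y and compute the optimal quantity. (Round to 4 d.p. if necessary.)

This is Cobb-Douglas in (x−20, y−2): tangency gives 2/3·p_y·(y−2) = 2/3·p_x·(x−20).
After buying the subsistence bundle (20, 2), a share 0.5 of the remaining income goes to x: x* = 20 + 0.5·(M − 20p_x − 2p_y)/p_x.
Discretionary income = 255 − 20·10.2 − 2·13 = 25; y* = 2 + 0.5·25/13 = 2.9615.

y* = 2.9615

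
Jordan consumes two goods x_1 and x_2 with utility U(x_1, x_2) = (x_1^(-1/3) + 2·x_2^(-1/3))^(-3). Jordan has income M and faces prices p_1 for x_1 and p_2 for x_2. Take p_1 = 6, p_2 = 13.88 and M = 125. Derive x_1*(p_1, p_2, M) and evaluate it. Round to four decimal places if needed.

x_1* = 6.777

MRS = MU_x_1/MU_x_2 = (1/2)·(x_2/x_1)^(4/3). Set equal to p_1/p_2.
Solve for the ratio: x_2/x_1 = [2·p_1/p_2]^(0.75).
Substitute x_2 = (x_2/x_1)·x_1 into the budget: x_1* = M/(p_1 + p_2·(x_2/x_1)).
Numerically x_2/x_1 = 0.89659, so x_1* = 125/(6 + 13.88·0.89659) = 6.777.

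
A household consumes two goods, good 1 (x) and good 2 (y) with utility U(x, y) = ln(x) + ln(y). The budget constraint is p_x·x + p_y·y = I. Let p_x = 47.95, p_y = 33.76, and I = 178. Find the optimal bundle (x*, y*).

MU_x/MU_y = (y)/(x); tangency sets this equal to p_x/p_y.
Rearranging, p_y·y = p_x·x. Substituting into the budget gives p_x·x·(1 + 1) = I.
Demand: x*(p_x,p_y,I) = 0.5·I/p_x and y* = 0.5·I/p_y.
At p_x=47.95, p_y=33.76, I=178: x* = 0.5·178/47.95 = 1.8561, y* = 2.6363.

x* = 1.8561, y* = 2.6363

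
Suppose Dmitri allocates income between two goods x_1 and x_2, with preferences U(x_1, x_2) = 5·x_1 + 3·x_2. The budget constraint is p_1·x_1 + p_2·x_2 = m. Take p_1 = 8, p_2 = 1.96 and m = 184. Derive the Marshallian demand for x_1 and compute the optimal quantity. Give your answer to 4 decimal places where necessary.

x_1* = 0

Numerically: x_1* = 0, x_2* = 93.8776.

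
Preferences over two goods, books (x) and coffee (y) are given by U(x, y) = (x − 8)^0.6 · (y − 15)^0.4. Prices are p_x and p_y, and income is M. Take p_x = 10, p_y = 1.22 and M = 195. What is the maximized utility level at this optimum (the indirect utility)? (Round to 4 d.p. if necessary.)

This is Cobb-Douglas in (x−8, y−15): tangency gives 0.6·p_y·(y−15) = 0.4·p_x·(x−8).
After buying the subsistence bundle (8, 15), a share 0.6 of the remaining income goes to x: x* = 8 + 0.6·(M − 8p_x − 15p_y)/p_x.
Discretionary income = 195 − 8·10 − 15·1.22 = 96.7; x* = 8 + 0.6·96.7/10 = 13.802; y* = 15 + 0.4·96.7/1.22 = 46.7049.
Utility at the optimum: U(13.802, 46.7049) = 11.4445.

V = 11.4445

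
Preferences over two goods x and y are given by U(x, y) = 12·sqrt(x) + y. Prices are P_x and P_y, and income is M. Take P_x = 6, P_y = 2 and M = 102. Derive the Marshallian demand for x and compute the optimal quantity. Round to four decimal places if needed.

Set MRS = P_x/P_y: 6·x^(−1/2) = P_x/P_y.
Thus x* = (6·P_y/P_x)² — independent of M — with the rest of income spent on y.
Plugging in: x* = (6·2/6)² = 4.

x* = 4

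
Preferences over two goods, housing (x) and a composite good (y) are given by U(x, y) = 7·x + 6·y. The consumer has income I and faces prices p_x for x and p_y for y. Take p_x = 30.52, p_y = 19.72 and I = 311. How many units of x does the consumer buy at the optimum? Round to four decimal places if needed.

x* = 0

Perfect substitutes: compare marginal utility per dollar. 7/p_x vs 6/p_y → 0.2294 vs 0.3043.
y gives more utility per dollar, so spend all income on y: y* = I/p_y, x* = 0.
Numerically: x* = 0, y* = 15.7708.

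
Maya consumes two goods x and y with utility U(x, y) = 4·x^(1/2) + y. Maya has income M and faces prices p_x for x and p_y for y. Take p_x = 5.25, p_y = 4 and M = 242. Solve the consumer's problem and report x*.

Set MRS = p_x/p_y: 2·x^(−1/2) = p_x/p_y.
Thus x* = (2·p_y/p_x)² — independent of M — with the rest of income spent on y.
Plugging in: x* = (2·4/5.25)² = 2.322.

x* = 2.322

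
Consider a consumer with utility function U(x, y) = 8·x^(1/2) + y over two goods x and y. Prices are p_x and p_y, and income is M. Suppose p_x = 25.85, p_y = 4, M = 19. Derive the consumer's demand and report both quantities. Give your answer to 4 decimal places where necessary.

Utility is quasi-linear in y; the FOC for x is 4/√x = p_x/p_y.
Thus x* = (4·p_y/p_x)² — independent of M — with the rest of income spent on y.
Plugging in: x* = (4·4/25.85)² = 0.3831, y* = 2.2742.

x* = 0.3831, y* = 2.2742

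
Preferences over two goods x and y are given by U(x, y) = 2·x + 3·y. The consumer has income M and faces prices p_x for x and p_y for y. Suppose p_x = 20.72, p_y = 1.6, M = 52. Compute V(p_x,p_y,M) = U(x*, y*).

V = 97.5

Numerically: x* = 0, y* = 32.5.
Utility at the optimum: U(0, 32.5) = 97.5.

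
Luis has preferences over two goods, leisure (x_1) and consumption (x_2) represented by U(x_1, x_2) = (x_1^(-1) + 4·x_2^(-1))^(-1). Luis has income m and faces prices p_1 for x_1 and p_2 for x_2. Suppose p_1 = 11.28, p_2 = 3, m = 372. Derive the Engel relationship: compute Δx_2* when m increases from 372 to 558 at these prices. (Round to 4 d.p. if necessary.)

Δx_2* = 31.4795

Substitute x_2 = (x_2/x_1)·x_1 into the budget: x_1* = m/(p_1 + p_2·(x_2/x_1)).
Numerically x_2/x_1 = 3.878144, so x_1* = 372/(11.28 + 3·3.878144) = 16.2343 and x_2* = 3.878144·16.2343 = 62.959.
At m' = 558: x_2* = 94.4385. Change: 94.4385 − 62.959 = 31.4795.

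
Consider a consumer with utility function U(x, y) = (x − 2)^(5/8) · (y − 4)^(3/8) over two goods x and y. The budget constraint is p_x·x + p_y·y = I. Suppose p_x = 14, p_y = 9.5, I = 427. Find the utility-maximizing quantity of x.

This is Cobb-Douglas in (x−2, y−4): tangency gives 0.625·p_y·(y−4) = 0.375·p_x·(x−2).
After buying the subsistence bundle (2, 4), a share 0.625 of the remaining income goes to x: x* = 2 + 0.625·(I − 2p_x − 4p_y)/p_x.
Discretionary income = 427 − 2·14 − 4·9.5 = 361; x* = 2 + 0.625·361/14 = 18.1161.

x* = 18.1161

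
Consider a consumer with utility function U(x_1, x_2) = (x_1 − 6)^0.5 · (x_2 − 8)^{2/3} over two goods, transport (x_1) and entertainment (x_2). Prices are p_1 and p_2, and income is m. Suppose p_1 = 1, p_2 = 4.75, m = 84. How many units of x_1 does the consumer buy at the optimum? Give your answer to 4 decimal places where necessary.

x_1* = 23.1429

MRS = (3/4)·(x_2−8)/(x_1−6). Tangency with p_1/p_2 gives x_2−8 = (4/3)·(p_1/p_2)·(x_1−6).
After buying the subsistence bundle (6, 8), a share 3/7 of the remaining income goes to x_1: x_1* = 6 + 3/7·(m − 6p_1 − 8p_2)/p_1.
Discretionary income = 84 − 6·1 − 8·4.75 = 40; x_1* = 6 + 3/7·40/1 = 23.1429.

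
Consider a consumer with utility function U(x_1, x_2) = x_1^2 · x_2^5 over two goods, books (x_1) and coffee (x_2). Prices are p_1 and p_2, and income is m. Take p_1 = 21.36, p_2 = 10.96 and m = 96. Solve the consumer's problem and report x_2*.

x_2* = 6.2565

Tangency: MRS = (2/5)·x_2/x_1 = p_1/p_2.
So 2·p_2·x_2 = 5·p_1·x_1; combined with the budget, a share 2/7 of income goes to x_1.
Demand: x_1*(p_1,p_2,m) = 2/7·m/p_1 and x_2* = 5/7·m/p_2.
At p_1=21.36, p_2=10.96, m=96: x_2* = 5/7·96/10.96 = 6.2565.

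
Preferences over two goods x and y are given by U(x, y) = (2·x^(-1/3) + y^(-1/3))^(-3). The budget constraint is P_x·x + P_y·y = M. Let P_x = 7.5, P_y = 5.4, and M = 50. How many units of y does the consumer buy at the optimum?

y* = 3.2768

From the CES first-order condition, 2·(y/x)^(4/3) = P_x/P_y.
Solve for the ratio: y/x = [(1/2)·P_x/P_y]^(0.75).
With the ratio pinned down, the budget gives x* = M/(P_x + P_y·(y/x)) and y* = (y/x)·x*.
Numerically y/x = 0.760726, so x* = 50/(7.5 + 5.4·0.760726) = 4.3074 and y* = 0.760726·4.3074 = 3.2768.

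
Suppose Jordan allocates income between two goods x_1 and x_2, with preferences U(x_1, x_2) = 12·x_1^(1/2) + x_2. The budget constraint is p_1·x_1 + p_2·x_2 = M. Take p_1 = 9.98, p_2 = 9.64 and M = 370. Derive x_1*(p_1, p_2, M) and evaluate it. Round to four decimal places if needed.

MU_x_1 = 6/√x_1, MU_x_2 = 1. Tangency: 6/√x_1 = p_1/p_2.
Solve: √x_1 = 6·p_2/p_1, so x_1*(p_1,p_2) = (6·p_2/p_1)², and x_2* = (M − p_1·x_1*)/p_2.
Plugging in: x_1* = (6·9.64/9.98)² = 33.5889.

x_1* = 33.5889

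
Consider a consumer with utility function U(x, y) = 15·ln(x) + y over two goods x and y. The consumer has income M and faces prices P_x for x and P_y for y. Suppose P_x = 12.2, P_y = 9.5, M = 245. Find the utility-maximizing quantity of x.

x* = 11.6803

MU_x = 15/x, MU_y = 1. Tangency: 15/x = P_x/P_y.
So x*(P_x,P_y) = 15·P_y/P_x, independent of income; and y* = (M − 15·P_y)/P_y.
At the given prices: x* = 15·9.5/12.2 = 11.6803.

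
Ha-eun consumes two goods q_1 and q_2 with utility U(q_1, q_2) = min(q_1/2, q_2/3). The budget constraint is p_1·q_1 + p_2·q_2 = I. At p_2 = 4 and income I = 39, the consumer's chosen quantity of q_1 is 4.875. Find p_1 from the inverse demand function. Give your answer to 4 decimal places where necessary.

With perfect complements, no substitution: consume in ratio q_1:q_2 = 2:3.
Budget: p_1·q_1 + p_2·(3/2)·q_1 = I, so (2·p_1 + 3·p_2)·q_1 = 2·I.
Demand: q_1*(p_1,p_2,I) = 2·I/(2·p_1 + 3·p_2), q_2* = 3·I/(2·p_1 + 3·p_2).
Set q_1* = 4.875 in the demand function and solve for p_1: p_1 = 2.

p_1 = 2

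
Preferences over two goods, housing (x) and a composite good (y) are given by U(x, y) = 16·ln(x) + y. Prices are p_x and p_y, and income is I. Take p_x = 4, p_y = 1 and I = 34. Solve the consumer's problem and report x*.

Set MRS = p_x/p_y: (16/x)/1 = p_x/p_y.
So x*(p_x,p_y) = 16·p_y/p_x, independent of income; and y* = (I − 16·p_y)/p_y.
At the given prices: x* = 16·1/4 = 4.

x* = 4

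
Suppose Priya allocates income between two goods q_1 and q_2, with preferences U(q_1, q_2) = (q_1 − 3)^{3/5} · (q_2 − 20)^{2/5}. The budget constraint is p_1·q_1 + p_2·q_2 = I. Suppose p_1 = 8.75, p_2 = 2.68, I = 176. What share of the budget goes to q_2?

MRS = (3/2)·(q_2−20)/(q_1−3). Tangency with p_1/p_2 gives q_2−20 = (2/3)·(p_1/p_2)·(q_1−3).
After buying the subsistence bundle (3, 20), a share 0.6 of the remaining income goes to q_1: q_1* = 3 + 0.6·(I − 3p_1 − 20p_2)/p_1.
Discretionary income = 176 − 3·8.75 − 20·2.68 = 96.15; q_1* = 3 + 0.6·96.15/8.75 = 9.5931; q_2* = 20 + 0.4·96.15/2.68 = 34.3507.
Expenditure on q_2: 2.68·34.3507 = 92.06; share = 0.5231.

share on q_2 = 0.5231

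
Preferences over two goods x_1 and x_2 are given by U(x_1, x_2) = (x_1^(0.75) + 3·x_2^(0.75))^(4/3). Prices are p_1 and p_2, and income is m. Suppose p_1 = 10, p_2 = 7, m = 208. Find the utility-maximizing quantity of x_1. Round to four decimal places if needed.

x_1* = 0.0877

MU_x_1 ∝ x_1^(-0.25), MU_x_2 ∝ 3·x_2^(-0.25), so MRS = (1/3)·(x_2/x_1)^(0.25) = p_1/p_2.
Hence x_2/x_1 = (3·p_1/p_2)^(1/(0.25)), i.e. raised to the 4 power.
Substitute x_2 = (x_2/x_1)·x_1 into the budget: x_1* = m/(p_1 + p_2·(x_2/x_1)).
Numerically x_2/x_1 = 337.359434, so x_1* = 208/(10 + 7·337.359434) = 0.0877.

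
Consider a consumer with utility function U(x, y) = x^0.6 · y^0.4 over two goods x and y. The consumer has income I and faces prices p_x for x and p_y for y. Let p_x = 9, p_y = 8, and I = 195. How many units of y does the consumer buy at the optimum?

y* = 9.75

MU_x/MU_y = (0.6·y)/(0.4·x); tangency sets this equal to p_x/p_y.
So 0.6·p_y·y = 0.4·p_x·x; combined with the budget, a share 0.6 of income goes to x.
Demand: x*(p_x,p_y,I) = 0.6·I/p_x and y* = 0.4·I/p_y.
At p_x=9, p_y=8, I=195: y* = 0.4·195/8 = 9.75.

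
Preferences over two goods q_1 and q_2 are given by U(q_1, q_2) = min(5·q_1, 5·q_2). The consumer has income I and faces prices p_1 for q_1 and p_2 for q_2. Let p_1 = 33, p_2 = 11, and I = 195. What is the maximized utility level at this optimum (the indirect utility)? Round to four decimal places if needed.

V = 22.1591

Leontief preferences: the optimum is at the kink where q_1/5 = q_2/5, i.e. q_2 = q_1.
Budget: p_1·q_1 + p_2·q_1 = I, so (5·p_1 + 5·p_2)·q_1 = 5·I.
Demand: q_1*(p_1,p_2,I) = 5·I/(5·p_1 + 5·p_2), q_2* = 5·I/(5·p_1 + 5·p_2).
Here 5·33 + 5·11 = 220, giving q_1* = 4.4318 and q_2* = 4.4318.
Utility at the optimum: U(4.4318, 4.4318) = 22.1591.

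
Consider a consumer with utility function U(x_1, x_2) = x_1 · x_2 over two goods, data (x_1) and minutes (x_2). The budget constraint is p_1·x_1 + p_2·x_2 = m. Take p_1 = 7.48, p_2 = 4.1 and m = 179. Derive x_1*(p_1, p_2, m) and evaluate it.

x_1* = 11.9652

The MRS is x_2/x_1. Set MRS = p_1/p_2.
Rearranging, p_2·x_2 = p_1·x_1. Substituting into the budget gives p_1·x_1·(1 + 1) = m.
Demand: x_1*(p_1,p_2,m) = 0.5·m/p_1 and x_2* = 0.5·m/p_2.
At p_1=7.48, p_2=4.1, m=179: x_1* = 0.5·179/7.48 = 11.9652.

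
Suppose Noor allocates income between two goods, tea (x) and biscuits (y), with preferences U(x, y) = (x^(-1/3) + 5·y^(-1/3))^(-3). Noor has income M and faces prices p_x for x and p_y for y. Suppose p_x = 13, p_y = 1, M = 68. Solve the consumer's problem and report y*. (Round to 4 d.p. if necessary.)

MRS = MU_x/MU_y = (1/5)·(y/x)^(4/3). Set equal to p_x/p_y.
Solve for the ratio: y/x = [5·p_x/p_y]^(0.75).
Substitute y = (y/x)·x into the budget: x* = M/(p_x + p_y·(y/x)).
Numerically y/x = 22.892067, so x* = 68/(13 + 1·22.892067) = 1.8946 and y* = 22.892067·1.8946 = 43.3706.

y* = 43.3706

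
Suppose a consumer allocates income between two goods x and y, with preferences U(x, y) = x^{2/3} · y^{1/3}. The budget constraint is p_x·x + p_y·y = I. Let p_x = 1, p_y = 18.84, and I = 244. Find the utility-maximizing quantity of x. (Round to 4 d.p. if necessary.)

MU_x/MU_y = (2/3·y)/(1/3·x); tangency sets this equal to p_x/p_y.
Rearranging, p_y·y = (1/2)·p_x·x. Substituting into the budget gives p_x·x·(1 + (1/2)) = I.
Demand: x*(p_x,p_y,I) = 2/3·I/p_x and y* = 1/3·I/p_y.
At p_x=1, p_y=18.84, I=244: x* = 2/3·244/1 = 162.6667.

x* = 162.6667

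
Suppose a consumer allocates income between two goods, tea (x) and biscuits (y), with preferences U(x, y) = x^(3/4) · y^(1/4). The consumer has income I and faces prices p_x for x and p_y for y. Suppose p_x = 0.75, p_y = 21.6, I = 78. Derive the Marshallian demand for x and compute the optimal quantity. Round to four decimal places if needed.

x* = 78

MU_x/MU_y = (0.75·y)/(0.25·x); tangency sets this equal to p_x/p_y.
So 0.75·p_y·y = 0.25·p_x·x; combined with the budget, a share 0.75 of income goes to x.
Demand: x*(p_x,p_y,I) = 0.75·I/p_x and y* = 0.25·I/p_y.
At p_x=0.75, p_y=21.6, I=78: x* = 0.75·78/0.75 = 78.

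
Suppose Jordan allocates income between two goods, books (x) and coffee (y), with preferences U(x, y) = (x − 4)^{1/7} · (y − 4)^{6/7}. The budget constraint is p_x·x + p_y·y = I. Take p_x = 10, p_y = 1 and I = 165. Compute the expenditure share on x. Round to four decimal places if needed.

This is Cobb-Douglas in (x−4, y−4): tangency gives 1/7·p_y·(y−4) = 6/7·p_x·(x−4).
Substituting into the budget: x* = 4 + 1/7·(I − 4·p_x − 4·p_y)/p_x, and y* = 4 + 6/7·(…)/p_y.
Discretionary income = 165 − 4·10 − 4·1 = 121; x* = 4 + 1/7·121/10 = 5.7286; y* = 4 + 6/7·121/1 = 107.7143.
Expenditure on x: 10·5.7286 = 57.2857; share = 0.3472.

share on x = 0.3472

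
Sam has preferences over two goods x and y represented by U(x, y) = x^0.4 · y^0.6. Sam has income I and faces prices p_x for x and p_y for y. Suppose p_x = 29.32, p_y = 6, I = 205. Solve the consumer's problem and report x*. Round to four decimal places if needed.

The MRS is (2/3)·y/x. Set MRS = p_x/p_y.
Rearranging, p_y·y = (3/2)·p_x·x. Substituting into the budget gives p_x·x·(1 + (3/2)) = I.
Demand: x*(p_x,p_y,I) = 0.4·I/p_x and y* = 0.6·I/p_y.
At p_x=29.32, p_y=6, I=205: x* = 0.4·205/29.32 = 2.7967.

x* = 2.7967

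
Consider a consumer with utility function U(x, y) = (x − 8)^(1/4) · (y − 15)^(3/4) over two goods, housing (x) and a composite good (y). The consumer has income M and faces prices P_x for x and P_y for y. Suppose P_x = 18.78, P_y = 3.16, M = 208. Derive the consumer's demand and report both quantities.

x* = 8.1379, y* = 17.4589

This is Cobb-Douglas in (x−8, y−15): tangency gives 0.25·P_y·(y−15) = 0.75·P_x·(x−8).
Substituting into the budget: x* = 8 + 0.25·(M − 8·P_x − 15·P_y)/P_x, and y* = 15 + 0.75·(…)/P_y.
Discretionary income = 208 − 8·18.78 − 15·3.16 = 10.36; x* = 8 + 0.25·10.36/18.78 = 8.1379; y* = 15 + 0.75·10.36/3.16 = 17.4589.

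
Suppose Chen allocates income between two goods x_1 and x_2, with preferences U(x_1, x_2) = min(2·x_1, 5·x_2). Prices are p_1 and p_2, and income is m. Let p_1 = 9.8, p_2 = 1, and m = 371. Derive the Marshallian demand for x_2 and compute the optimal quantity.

Demand: x_1*(p_1,p_2,m) = 5·m/(5·p_1 + 2·p_2), x_2* = 2·m/(5·p_1 + 2·p_2).
Here 5·9.8 + 2·1 = 51, giving x_2* = 14.549.

x_2* = 14.549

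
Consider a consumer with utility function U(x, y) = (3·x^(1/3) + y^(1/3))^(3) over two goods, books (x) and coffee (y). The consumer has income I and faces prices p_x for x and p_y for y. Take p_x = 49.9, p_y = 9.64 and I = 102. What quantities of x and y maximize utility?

x* = 1.4216, y* = 3.2221

From the CES first-order condition, 3·(y/x)^(2/3) = p_x/p_y.
Hence y/x = ((1/3)·p_x/p_y)^(1/(2/3)), i.e. raised to the 1.5 power.
With the ratio pinned down, the budget gives x* = I/(p_x + p_y·(y/x)) and y* = (y/x)·x*.
Numerically y/x = 2.266488, so x* = 102/(49.9 + 9.64·2.266488) = 1.4216 and y* = 2.266488·1.4216 = 3.2221.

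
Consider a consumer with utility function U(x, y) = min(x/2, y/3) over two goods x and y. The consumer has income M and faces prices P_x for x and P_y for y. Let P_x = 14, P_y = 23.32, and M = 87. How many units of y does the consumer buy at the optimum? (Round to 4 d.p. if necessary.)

Leontief preferences: the optimum is at the kink where x/2 = y/3, i.e. y = (3/2)·x.
Budget: P_x·x + P_y·(3/2)·x = M, so (2·P_x + 3·P_y)·x = 2·M.
Demand: x*(P_x,P_y,M) = 2·M/(2·P_x + 3·P_y), y* = 3·M/(2·P_x + 3·P_y).
Here 2·14 + 3·23.32 = 97.96, giving y* = 2.6644.

y* = 2.6644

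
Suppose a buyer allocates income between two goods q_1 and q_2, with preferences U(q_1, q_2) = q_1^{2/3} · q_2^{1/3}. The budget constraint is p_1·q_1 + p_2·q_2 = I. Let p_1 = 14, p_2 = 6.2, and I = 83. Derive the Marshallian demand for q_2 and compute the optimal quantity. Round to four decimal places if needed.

The MRS is 2·q_2/q_1. Set MRS = p_1/p_2.
So 2/3·p_2·q_2 = 1/3·p_1·q_1; combined with the budget, a share 2/3 of income goes to q_1.
Demand: q_1*(p_1,p_2,I) = 2/3·I/p_1 and q_2* = 1/3·I/p_2.
At p_1=14, p_2=6.2, I=83: q_2* = 1/3·83/6.2 = 4.4624.

q_2* = 4.4624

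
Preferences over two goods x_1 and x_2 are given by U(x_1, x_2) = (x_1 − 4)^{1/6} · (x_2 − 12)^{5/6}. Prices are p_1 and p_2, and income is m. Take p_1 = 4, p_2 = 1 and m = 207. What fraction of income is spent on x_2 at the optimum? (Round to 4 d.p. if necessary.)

share on x_2 = 0.7786

Discretionary income = 207 − 4·4 − 12·1 = 179; x_1* = 4 + 1/6·179/4 = 11.4583; x_2* = 12 + 5/6·179/1 = 161.1667.
Expenditure on x_2: 1·161.1667 = 161.1667; share = 0.7786.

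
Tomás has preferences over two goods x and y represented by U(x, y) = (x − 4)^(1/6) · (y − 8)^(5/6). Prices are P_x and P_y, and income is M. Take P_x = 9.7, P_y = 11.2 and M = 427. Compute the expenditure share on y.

MRS = (1/5)·(y−8)/(x−4). Tangency with P_x/P_y gives y−8 = 5·(P_x/P_y)·(x−4).
After buying the subsistence bundle (4, 8), a share 1/6 of the remaining income goes to x: x* = 4 + 1/6·(M − 4P_x − 8P_y)/P_x.
Discretionary income = 427 − 4·9.7 − 8·11.2 = 298.6; x* = 4 + 1/6·298.6/9.7 = 9.1306; y* = 8 + 5/6·298.6/11.2 = 30.2173.
Expenditure on y: 11.2·30.2173 = 338.4333; share = 0.7926.

share on y = 0.7926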